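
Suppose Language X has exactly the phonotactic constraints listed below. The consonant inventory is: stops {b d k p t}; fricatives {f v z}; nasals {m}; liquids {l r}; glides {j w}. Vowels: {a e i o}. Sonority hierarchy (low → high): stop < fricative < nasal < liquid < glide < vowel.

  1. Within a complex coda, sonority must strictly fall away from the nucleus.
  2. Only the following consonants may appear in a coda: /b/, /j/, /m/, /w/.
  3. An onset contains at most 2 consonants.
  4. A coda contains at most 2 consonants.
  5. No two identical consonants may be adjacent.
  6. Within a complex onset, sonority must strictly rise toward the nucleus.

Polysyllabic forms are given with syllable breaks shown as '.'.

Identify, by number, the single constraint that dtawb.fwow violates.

dtawb.fwow: syllable 1 onset /dt/: /d/ (stop, 1) → /t/ (stop, 1) does not rise.
This is a violation of constraint 6: "Within a complex onset, sonority must strictly rise toward the nucleus."
The remaining constraints (1, 2, 3, 4, 5) are satisfied.

6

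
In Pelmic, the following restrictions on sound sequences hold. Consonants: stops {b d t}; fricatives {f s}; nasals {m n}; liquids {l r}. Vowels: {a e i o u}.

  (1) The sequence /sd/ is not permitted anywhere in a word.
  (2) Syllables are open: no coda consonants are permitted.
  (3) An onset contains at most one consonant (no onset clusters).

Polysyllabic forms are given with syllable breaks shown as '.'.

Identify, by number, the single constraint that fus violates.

fus: syllable 1 coda /s/ has 1 consonant (> 0).
This is a violation of constraint 2: "Syllables are open: no coda consonants are permitted."
The remaining constraints (1, 3) are satisfied.

2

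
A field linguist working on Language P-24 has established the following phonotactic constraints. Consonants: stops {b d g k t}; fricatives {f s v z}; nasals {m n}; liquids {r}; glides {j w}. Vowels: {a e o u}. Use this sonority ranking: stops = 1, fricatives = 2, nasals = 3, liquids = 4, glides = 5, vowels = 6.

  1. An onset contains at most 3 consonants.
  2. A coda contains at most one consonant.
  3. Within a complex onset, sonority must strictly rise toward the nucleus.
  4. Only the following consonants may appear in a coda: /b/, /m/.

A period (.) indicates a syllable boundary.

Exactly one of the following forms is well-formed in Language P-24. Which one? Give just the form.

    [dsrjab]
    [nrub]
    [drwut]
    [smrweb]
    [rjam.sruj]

[dsrjab] — violates constraint 1: syllable 1 onset /dsrj/ has 4 consonants (> 3) → ill-formed
[nrub] — σ1 onset /nr/ (3→4 rises), coda /b/ ok → well-formed
[drwut] — violates constraint 4: syllable 1 coda contains /t/, which is not a licensed coda consonant → ill-formed
[smrweb] — violates constraint 1: syllable 1 onset /smrw/ has 4 consonants (> 3) → ill-formed
[rjam.sruj] — violates constraint 4: syllable 2 coda contains /j/, which is not a licensed coda consonant → ill-formed

[nrub]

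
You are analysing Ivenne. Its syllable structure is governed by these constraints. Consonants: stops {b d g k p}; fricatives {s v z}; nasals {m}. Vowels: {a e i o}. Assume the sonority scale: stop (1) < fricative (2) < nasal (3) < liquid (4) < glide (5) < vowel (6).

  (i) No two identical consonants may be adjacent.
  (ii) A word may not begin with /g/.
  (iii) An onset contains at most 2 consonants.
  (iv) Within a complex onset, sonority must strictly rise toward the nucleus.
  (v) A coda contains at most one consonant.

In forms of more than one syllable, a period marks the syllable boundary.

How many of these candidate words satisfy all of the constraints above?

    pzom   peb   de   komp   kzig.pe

4

pzom — σ1 onset /pz/ (1→2 rises), coda /m/ ok → licit
peb — σ1 onset /p/, coda /b/ ok → licit
de — σ1 onset /d/, coda /∅/ ok → licit
komp — violates constraint (v): syllable 1 coda /mp/ has 2 consonants (> 1) → illicit
kzig.pe — σ1 onset /kz/ (1→2 rises), coda /g/ ok; σ2 onset /p/, coda /∅/ ok → licit
Licit: pzom, peb, de, kzig.pe → 4.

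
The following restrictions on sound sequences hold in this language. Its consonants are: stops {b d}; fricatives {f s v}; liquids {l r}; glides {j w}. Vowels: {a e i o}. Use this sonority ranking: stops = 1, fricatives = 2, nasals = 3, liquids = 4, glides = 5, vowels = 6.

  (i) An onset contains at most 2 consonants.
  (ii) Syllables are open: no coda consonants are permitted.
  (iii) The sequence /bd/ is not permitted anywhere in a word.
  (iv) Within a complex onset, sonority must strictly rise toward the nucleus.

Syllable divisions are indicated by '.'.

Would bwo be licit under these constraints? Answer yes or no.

bwo — σ1 onset /bw/ (1→5 rises), coda /∅/ ok → licit

yes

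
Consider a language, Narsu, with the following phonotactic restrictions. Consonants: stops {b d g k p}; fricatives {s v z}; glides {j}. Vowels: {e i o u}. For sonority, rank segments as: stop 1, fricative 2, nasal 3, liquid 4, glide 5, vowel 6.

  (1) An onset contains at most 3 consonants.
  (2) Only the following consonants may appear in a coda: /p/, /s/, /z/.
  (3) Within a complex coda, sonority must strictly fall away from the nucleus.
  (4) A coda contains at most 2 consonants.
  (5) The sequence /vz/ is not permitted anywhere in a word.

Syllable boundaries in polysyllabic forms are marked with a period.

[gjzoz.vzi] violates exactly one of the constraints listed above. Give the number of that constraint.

[gjzoz.vzi]: contains banned sequence /vz/.
This is a violation of constraint 5: "The sequence /vz/ is not permitted anywhere in a word."
The remaining constraints (1, 2, 3, 4) are satisfied.

5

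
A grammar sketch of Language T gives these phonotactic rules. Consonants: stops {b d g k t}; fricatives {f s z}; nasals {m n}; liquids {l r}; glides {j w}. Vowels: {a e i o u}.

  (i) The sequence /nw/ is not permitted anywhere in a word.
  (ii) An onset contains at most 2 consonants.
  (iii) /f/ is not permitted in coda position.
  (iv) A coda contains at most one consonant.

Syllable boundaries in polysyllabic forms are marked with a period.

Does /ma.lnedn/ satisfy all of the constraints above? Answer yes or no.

/ma.lnedn/ — violates constraint (iv): syllable 2 coda /dn/ has 2 consonants (> 1) → phonotactically illegal

no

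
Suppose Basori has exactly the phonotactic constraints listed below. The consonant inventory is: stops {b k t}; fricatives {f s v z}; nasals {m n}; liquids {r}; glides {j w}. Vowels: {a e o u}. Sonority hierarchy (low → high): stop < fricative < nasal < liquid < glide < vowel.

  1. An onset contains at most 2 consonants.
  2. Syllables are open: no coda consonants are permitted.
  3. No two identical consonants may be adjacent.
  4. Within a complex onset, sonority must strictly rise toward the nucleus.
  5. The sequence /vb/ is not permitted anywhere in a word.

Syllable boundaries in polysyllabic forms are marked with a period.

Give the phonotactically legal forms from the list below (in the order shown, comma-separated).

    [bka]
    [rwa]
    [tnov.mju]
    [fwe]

[bka] — violates constraint 4: syllable 1 onset /bk/: /b/ (stop, 1) → /k/ (stop, 1) does not rise → phonotactically illegal
[rwa] — σ1 onset /rw/ (4→5 rises), coda /∅/ ok → phonotactically legal
[tnov.mju] — violates constraint 2: syllable 1 coda /v/ has 1 consonant (> 0) → phonotactically illegal
[fwe] — σ1 onset /fw/ (2→5 rises), coda /∅/ ok → phonotactically legal

[rwa], [fwe]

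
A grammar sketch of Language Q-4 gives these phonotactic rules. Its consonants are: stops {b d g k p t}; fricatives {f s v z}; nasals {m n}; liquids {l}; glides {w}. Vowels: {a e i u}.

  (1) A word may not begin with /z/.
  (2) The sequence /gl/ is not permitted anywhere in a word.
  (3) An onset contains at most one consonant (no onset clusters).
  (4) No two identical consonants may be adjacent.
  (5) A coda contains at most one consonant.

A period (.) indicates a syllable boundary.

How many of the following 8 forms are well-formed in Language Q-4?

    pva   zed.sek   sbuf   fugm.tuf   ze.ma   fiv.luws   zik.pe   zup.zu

0

pva — violates constraint 3: syllable 1 onset /pv/ has 2 consonants (> 1) → ill-formed
zed.sek — violates constraint 1: word begins with /z/ → ill-formed
sbuf — violates constraint 3: syllable 1 onset /sb/ has 2 consonants (> 1) → ill-formed
fugm.tuf — violates constraint 5: syllable 1 coda /gm/ has 2 consonants (> 1) → ill-formed
ze.ma — violates constraint 1: word begins with /z/ → ill-formed
fiv.luws — violates constraint 5: syllable 2 coda /ws/ has 2 consonants (> 1) → ill-formed
zik.pe — violates constraint 1: word begins with /z/ → ill-formed
zup.zu — violates constraint 1: word begins with /z/ → ill-formed
No form is well-formed → 0.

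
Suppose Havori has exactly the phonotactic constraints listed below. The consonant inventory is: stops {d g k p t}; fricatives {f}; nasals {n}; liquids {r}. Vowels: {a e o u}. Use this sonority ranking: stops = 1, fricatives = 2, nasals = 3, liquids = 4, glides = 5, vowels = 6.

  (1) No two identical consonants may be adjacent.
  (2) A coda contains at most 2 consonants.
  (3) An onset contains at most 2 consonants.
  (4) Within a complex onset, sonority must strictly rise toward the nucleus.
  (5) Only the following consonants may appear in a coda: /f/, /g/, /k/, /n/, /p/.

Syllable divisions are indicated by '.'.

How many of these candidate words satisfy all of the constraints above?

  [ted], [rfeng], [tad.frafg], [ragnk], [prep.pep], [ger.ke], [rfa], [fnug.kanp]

[ted] — violates constraint 5: syllable 1 coda contains /d/, which is not a licensed coda consonant → illicit
[rfeng] — violates constraint 4: syllable 1 onset /rf/: /r/ (liquid, 4) → /f/ (fricative, 2) does not rise → illicit
[tad.frafg] — violates constraint 5: syllable 1 coda contains /d/, which is not a licensed coda consonant → illicit
[ragnk] — violates constraint 2: syllable 1 coda /gnk/ has 3 consonants (> 2) → illicit
[prep.pep] — violates constraint 1: adjacent identical consonants /pp/ → illicit
[ger.ke] — violates constraint 5: syllable 1 coda contains /r/, which is not a licensed coda consonant → illicit
[rfa] — violates constraint 4: syllable 1 onset /rf/: /r/ (liquid, 4) → /f/ (fricative, 2) does not rise → illicit
[fnug.kanp] — σ1 onset /fn/ (2→3 rises), coda /g/ ok; σ2 onset /k/, coda /np/ (2C) ok → licit
Licit: [fnug.kanp] → 1.

1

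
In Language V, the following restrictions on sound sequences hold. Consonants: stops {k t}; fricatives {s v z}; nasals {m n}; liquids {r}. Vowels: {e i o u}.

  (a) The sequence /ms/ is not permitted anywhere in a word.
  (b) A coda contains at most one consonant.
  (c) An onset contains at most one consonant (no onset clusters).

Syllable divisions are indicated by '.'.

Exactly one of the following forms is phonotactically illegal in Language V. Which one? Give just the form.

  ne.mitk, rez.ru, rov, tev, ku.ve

ne.mitk — violates constraint (b): syllable 2 coda /tk/ has 2 consonants (> 1) → phonotactically illegal
rez.ru — σ1 onset /r/, coda /z/ ok; σ2 onset /r/, coda /∅/ ok → phonotactically legal
rov — σ1 onset /r/, coda /v/ ok → phonotactically legal
tev — σ1 onset /t/, coda /v/ ok → phonotactically legal
ku.ve — σ1 onset /k/, coda /∅/ ok; σ2 onset /v/, coda /∅/ ok → phonotactically legal

ne.mitk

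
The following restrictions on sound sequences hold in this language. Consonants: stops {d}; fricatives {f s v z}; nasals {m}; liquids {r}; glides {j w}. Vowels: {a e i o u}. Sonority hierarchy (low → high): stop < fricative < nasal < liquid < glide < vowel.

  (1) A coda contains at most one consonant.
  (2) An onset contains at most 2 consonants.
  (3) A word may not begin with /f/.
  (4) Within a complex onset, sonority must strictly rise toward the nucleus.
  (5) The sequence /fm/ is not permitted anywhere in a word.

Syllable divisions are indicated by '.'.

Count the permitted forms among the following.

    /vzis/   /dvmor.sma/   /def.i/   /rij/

2

/vzis/ — violates constraint 4: syllable 1 onset /vz/: /v/ (fricative, 2) → /z/ (fricative, 2) does not rise → not permitted
/dvmor.sma/ — violates constraint 2: syllable 1 onset /dvm/ has 3 consonants (> 2) → not permitted
/def.i/ — σ1 onset /d/, coda /f/ ok; σ2 onset /∅/, coda /∅/ ok → permitted
/rij/ — σ1 onset /r/, coda /j/ ok → permitted
Permitted: /def.i/, /rij/ → 2.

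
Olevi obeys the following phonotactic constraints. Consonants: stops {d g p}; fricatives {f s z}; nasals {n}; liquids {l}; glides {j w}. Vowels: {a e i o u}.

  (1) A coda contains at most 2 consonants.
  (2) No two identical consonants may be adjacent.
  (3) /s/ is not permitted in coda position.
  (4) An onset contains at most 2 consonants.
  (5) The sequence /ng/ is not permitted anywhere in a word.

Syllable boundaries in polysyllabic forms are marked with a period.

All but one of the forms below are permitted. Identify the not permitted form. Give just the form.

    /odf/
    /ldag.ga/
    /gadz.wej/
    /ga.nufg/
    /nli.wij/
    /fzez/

/ldag.ga/

/odf/ — σ1 onset /∅/, coda /df/ (2C) ok → permitted
/ldag.ga/ — violates constraint 2: adjacent identical consonants /gg/ → not permitted
/gadz.wej/ — σ1 onset /g/, coda /dz/ (2C) ok; σ2 onset /w/, coda /j/ ok → permitted
/ga.nufg/ — σ1 onset /g/, coda /∅/ ok; σ2 onset /n/, coda /fg/ (2C) ok → permitted
/nli.wij/ — σ1 onset /nl/ (2C), coda /∅/ ok; σ2 onset /w/, coda /j/ ok → permitted
/fzez/ — σ1 onset /fz/ (2C), coda /z/ ok → permitted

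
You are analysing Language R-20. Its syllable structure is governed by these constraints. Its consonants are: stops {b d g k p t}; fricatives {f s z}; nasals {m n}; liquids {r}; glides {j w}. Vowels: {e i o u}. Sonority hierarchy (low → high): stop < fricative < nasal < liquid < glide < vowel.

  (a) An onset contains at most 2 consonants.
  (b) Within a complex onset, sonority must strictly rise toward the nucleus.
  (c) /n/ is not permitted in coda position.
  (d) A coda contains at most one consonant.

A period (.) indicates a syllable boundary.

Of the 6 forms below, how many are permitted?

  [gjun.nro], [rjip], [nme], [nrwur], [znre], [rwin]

1

[gjun.nro] — violates constraint (c): syllable 1 coda contains /n/ → not permitted
[rjip] — σ1 onset /rj/ (4→5 rises), coda /p/ ok → permitted
[nme] — violates constraint (b): syllable 1 onset /nm/: /n/ (nasal, 3) → /m/ (nasal, 3) does not rise → not permitted
[nrwur] — violates constraint (a): syllable 1 onset /nrw/ has 3 consonants (> 2) → not permitted
[znre] — violates constraint (a): syllable 1 onset /znr/ has 3 consonants (> 2) → not permitted
[rwin] — violates constraint (c): syllable 1 coda contains /n/ → not permitted
Permitted: [rjip] → 1.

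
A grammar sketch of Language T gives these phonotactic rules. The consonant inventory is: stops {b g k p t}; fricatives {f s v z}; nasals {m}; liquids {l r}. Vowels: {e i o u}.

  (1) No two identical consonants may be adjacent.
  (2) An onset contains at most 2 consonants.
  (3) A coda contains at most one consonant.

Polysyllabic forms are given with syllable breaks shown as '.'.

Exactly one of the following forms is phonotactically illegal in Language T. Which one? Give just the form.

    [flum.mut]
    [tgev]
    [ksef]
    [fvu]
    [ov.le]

[flum.mut] — violates constraint 1: adjacent identical consonants /mm/ → phonotactically illegal
[tgev] — σ1 onset /tg/ (2C), coda /v/ ok → phonotactically legal
[ksef] — σ1 onset /ks/ (2C), coda /f/ ok → phonotactically legal
[fvu] — σ1 onset /fv/ (2C), coda /∅/ ok → phonotactically legal
[ov.le] — σ1 onset /∅/, coda /v/ ok; σ2 onset /l/, coda /∅/ ok → phonotactically legal

[flum.mut]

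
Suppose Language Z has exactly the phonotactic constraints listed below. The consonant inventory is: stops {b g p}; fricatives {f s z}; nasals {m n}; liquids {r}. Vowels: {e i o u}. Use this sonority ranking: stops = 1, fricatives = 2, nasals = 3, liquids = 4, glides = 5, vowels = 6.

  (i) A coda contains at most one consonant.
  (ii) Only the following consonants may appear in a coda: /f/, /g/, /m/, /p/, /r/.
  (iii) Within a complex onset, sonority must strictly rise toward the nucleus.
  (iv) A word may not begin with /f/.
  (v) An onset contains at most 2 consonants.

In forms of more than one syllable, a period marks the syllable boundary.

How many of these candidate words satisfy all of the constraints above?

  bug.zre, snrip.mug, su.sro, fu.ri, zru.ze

3

bug.zre — σ1 onset /b/, coda /g/ ok; σ2 onset /zr/ (2→4 rises), coda /∅/ ok → permitted
snrip.mug — violates constraint (v): syllable 1 onset /snr/ has 3 consonants (> 2) → not permitted
su.sro — σ1 onset /s/, coda /∅/ ok; σ2 onset /sr/ (2→4 rises), coda /∅/ ok → permitted
fu.ri — violates constraint (iv): word begins with /f/ → not permitted
zru.ze — σ1 onset /zr/ (2→4 rises), coda /∅/ ok; σ2 onset /z/, coda /∅/ ok → permitted
Permitted: bug.zre, su.sro, zru.ze → 3.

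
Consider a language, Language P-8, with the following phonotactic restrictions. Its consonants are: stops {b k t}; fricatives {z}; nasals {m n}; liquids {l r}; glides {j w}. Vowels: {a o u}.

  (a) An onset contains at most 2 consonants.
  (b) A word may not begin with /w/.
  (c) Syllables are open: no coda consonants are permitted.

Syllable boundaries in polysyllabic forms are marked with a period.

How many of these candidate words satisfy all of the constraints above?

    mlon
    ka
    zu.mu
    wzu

mlon — violates constraint (c): syllable 1 coda /n/ has 1 consonant (> 0) → not permitted
ka — σ1 onset /k/, coda /∅/ ok → permitted
zu.mu — σ1 onset /z/, coda /∅/ ok; σ2 onset /m/, coda /∅/ ok → permitted
wzu — violates constraint (b): word begins with /w/ → not permitted
Permitted: ka, zu.mu → 2.

2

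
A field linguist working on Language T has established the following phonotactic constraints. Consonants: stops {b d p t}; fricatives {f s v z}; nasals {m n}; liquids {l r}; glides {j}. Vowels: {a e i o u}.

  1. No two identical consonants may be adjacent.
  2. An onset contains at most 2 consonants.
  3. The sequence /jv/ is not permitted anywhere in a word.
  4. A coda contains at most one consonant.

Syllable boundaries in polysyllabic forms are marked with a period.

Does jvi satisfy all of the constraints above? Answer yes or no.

no

jvi — violates constraint 3: contains banned sequence /jv/ → illicit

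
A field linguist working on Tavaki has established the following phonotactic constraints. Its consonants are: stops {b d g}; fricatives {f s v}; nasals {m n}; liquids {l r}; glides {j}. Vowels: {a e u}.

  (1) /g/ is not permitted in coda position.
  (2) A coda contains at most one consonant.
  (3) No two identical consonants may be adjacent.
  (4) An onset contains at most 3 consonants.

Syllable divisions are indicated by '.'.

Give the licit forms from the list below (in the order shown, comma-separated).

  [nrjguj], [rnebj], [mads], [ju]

[nrjguj] — violates constraint 4: syllable 1 onset /nrjg/ has 4 consonants (> 3) → illicit
[rnebj] — violates constraint 2: syllable 1 coda /bj/ has 2 consonants (> 1) → illicit
[mads] — violates constraint 2: syllable 1 coda /ds/ has 2 consonants (> 1) → illicit
[ju] — σ1 onset /j/, coda /∅/ ok → licit

[ju]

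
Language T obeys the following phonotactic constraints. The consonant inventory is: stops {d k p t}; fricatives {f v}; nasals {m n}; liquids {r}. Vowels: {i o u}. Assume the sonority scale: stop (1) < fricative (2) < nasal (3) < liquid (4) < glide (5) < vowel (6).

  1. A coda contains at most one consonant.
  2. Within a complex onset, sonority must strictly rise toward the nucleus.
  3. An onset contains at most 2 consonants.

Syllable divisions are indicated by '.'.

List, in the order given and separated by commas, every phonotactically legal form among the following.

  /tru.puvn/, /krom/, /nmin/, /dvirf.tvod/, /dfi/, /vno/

/tru.puvn/ — violates constraint 1: syllable 2 coda /vn/ has 2 consonants (> 1) → phonotactically illegal
/krom/ — σ1 onset /kr/ (1→4 rises), coda /m/ ok → phonotactically legal
/nmin/ — violates constraint 2: syllable 1 onset /nm/: /n/ (nasal, 3) → /m/ (nasal, 3) does not rise → phonotactically illegal
/dvirf.tvod/ — violates constraint 1: syllable 1 coda /rf/ has 2 consonants (> 1) → phonotactically illegal
/dfi/ — σ1 onset /df/ (1→2 rises), coda /∅/ ok → phonotactically legal
/vno/ — σ1 onset /vn/ (2→3 rises), coda /∅/ ok → phonotactically legal

/krom/, /dfi/, /vno/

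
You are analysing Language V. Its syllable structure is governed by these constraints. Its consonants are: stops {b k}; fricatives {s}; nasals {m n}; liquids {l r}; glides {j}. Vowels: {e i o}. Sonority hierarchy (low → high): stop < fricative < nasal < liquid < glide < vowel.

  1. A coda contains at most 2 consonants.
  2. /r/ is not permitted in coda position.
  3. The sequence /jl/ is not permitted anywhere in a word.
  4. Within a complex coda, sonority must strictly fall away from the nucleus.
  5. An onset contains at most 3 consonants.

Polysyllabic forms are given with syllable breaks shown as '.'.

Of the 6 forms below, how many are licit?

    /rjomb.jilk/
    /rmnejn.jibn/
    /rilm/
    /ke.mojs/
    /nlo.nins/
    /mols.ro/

5

/rjomb.jilk/ — σ1 onset /rj/ (2C), coda /mb/ (3→1 falls) ok; σ2 onset /j/, coda /lk/ (4→1 falls) ok → licit
/rmnejn.jibn/ — violates constraint 4: syllable 2 coda /bn/: /b/ (stop, 1) → /n/ (nasal, 3) does not fall → illicit
/rilm/ — σ1 onset /r/, coda /lm/ (4→3 falls) ok → licit
/ke.mojs/ — σ1 onset /k/, coda /∅/ ok; σ2 onset /m/, coda /js/ (5→2 falls) ok → licit
/nlo.nins/ — σ1 onset /nl/ (2C), coda /∅/ ok; σ2 onset /n/, coda /ns/ (3→2 falls) ok → licit
/mols.ro/ — σ1 onset /m/, coda /ls/ (4→2 falls) ok; σ2 onset /r/, coda /∅/ ok → licit
Licit: /rjomb.jilk/, /rilm/, /ke.mojs/, /nlo.nins/, /mols.ro/ → 5.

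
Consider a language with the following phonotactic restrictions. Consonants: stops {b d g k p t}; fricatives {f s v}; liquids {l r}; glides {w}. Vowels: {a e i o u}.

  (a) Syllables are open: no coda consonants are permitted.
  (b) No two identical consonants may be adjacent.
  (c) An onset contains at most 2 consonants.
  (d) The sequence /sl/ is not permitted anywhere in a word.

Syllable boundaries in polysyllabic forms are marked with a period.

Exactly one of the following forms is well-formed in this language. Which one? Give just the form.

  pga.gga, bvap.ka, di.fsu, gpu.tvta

pga.gga — violates constraint (b): adjacent identical consonants /gg/ → ill-formed
bvap.ka — violates constraint (a): syllable 1 coda /p/ has 1 consonant (> 0) → ill-formed
di.fsu — σ1 onset /d/, coda /∅/ ok; σ2 onset /fs/ (2C), coda /∅/ ok → well-formed
gpu.tvta — violates constraint (c): syllable 2 onset /tvt/ has 3 consonants (> 2) → ill-formed

di.fsu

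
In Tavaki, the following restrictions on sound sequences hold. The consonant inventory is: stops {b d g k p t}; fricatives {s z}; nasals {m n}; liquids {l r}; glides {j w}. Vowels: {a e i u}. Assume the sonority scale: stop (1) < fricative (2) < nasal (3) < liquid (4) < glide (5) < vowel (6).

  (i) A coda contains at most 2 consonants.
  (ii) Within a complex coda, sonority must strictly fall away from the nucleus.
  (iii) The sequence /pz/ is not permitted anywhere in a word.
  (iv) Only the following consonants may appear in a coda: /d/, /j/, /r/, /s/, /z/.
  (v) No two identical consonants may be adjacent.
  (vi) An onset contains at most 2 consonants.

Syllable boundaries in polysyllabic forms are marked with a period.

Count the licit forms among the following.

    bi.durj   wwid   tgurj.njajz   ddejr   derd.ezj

bi.durj — violates constraint (ii): syllable 2 coda /rj/: /r/ (liquid, 4) → /j/ (glide, 5) does not fall → illicit
wwid — violates constraint (v): adjacent identical consonants /ww/ → illicit
tgurj.njajz — violates constraint (ii): syllable 1 coda /rj/: /r/ (liquid, 4) → /j/ (glide, 5) does not fall → illicit
ddejr — violates constraint (v): adjacent identical consonants /dd/ → illicit
derd.ezj — violates constraint (ii): syllable 2 coda /zj/: /z/ (fricative, 2) → /j/ (glide, 5) does not fall → illicit
No form is licit → 0.

0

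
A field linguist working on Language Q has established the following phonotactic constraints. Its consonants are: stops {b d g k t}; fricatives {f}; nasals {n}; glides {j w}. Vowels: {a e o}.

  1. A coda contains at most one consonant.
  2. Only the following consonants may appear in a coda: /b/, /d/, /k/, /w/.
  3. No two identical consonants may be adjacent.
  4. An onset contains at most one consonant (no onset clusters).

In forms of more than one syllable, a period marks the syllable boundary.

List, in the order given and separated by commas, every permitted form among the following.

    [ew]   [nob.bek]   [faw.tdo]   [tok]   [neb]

[ew] — σ1 onset /∅/, coda /w/ ok → permitted
[nob.bek] — violates constraint 3: adjacent identical consonants /bb/ → not permitted
[faw.tdo] — violates constraint 4: syllable 2 onset /td/ has 2 consonants (> 1) → not permitted
[tok] — σ1 onset /t/, coda /k/ ok → permitted
[neb] — σ1 onset /n/, coda /b/ ok → permitted

[ew], [tok], [neb]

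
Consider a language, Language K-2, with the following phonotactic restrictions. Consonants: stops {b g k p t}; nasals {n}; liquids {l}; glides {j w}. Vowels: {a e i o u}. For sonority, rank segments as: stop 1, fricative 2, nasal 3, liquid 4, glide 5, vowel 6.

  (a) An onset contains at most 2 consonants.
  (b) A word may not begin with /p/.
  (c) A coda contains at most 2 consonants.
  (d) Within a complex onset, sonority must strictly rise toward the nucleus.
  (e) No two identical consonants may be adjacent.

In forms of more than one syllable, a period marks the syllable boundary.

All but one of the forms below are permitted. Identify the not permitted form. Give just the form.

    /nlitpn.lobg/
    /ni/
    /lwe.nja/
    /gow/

/nlitpn.lobg/

/nlitpn.lobg/ — violates constraint (c): syllable 1 coda /tpn/ has 3 consonants (> 2) → not permitted
/ni/ — σ1 onset /n/, coda /∅/ ok → permitted
/lwe.nja/ — σ1 onset /lw/ (4→5 rises), coda /∅/ ok; σ2 onset /nj/ (3→5 rises), coda /∅/ ok → permitted
/gow/ — σ1 onset /g/, coda /w/ ok → permitted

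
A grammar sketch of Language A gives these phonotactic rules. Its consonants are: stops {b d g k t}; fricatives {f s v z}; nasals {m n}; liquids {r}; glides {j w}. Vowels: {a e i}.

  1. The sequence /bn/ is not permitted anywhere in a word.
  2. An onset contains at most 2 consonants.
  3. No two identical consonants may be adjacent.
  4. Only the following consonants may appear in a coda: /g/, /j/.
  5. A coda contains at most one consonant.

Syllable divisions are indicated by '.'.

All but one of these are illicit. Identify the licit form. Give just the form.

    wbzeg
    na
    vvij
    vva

na

wbzeg — violates constraint 2: syllable 1 onset /wbz/ has 3 consonants (> 2) → illicit
na — σ1 onset /n/, coda /∅/ ok → licit
vvij — violates constraint 3: adjacent identical consonants /vv/ → illicit
vva — violates constraint 3: adjacent identical consonants /vv/ → illicit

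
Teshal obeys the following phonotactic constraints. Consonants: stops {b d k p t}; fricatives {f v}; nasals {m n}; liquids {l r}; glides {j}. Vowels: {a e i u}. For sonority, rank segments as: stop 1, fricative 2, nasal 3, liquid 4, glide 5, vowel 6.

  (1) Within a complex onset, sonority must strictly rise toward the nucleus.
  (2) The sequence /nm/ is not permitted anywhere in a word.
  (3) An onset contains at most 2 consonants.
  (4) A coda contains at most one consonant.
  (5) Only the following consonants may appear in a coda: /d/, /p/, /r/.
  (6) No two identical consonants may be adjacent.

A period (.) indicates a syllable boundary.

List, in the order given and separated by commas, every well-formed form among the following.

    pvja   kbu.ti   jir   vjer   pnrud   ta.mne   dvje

pvja — violates constraint 3: syllable 1 onset /pvj/ has 3 consonants (> 2) → ill-formed
kbu.ti — violates constraint 1: syllable 1 onset /kb/: /k/ (stop, 1) → /b/ (stop, 1) does not rise → ill-formed
jir — σ1 onset /j/, coda /r/ ok → well-formed
vjer — σ1 onset /vj/ (2→5 rises), coda /r/ ok → well-formed
pnrud — violates constraint 3: syllable 1 onset /pnr/ has 3 consonants (> 2) → ill-formed
ta.mne — violates constraint 1: syllable 2 onset /mn/: /m/ (nasal, 3) → /n/ (nasal, 3) does not rise → ill-formed
dvje — violates constraint 3: syllable 1 onset /dvj/ has 3 consonants (> 2) → ill-formed

jir, vjer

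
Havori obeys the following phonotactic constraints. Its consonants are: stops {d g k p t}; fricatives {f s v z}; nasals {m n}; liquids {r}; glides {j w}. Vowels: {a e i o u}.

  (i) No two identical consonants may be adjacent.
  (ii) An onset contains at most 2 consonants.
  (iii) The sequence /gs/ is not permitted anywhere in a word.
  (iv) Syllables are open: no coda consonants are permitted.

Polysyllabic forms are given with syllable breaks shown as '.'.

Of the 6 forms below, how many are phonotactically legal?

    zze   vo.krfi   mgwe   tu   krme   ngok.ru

zze — violates constraint (i): adjacent identical consonants /zz/ → phonotactically illegal
vo.krfi — violates constraint (ii): syllable 2 onset /krf/ has 3 consonants (> 2) → phonotactically illegal
mgwe — violates constraint (ii): syllable 1 onset /mgw/ has 3 consonants (> 2) → phonotactically illegal
tu — σ1 onset /t/, coda /∅/ ok → phonotactically legal
krme — violates constraint (ii): syllable 1 onset /krm/ has 3 consonants (> 2) → phonotactically illegal
ngok.ru — violates constraint (iv): syllable 1 coda /k/ has 1 consonant (> 0) → phonotactically illegal
Phonotactically legal: tu → 1.

1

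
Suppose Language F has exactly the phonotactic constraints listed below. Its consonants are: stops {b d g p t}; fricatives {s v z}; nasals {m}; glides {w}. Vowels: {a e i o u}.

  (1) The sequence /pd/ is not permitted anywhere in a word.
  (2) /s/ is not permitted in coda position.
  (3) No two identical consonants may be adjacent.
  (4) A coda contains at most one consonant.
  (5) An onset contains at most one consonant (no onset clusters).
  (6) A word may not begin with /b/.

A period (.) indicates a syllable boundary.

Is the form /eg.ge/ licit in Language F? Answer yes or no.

no

/eg.ge/ — violates constraint 3: adjacent identical consonants /gg/ → illicit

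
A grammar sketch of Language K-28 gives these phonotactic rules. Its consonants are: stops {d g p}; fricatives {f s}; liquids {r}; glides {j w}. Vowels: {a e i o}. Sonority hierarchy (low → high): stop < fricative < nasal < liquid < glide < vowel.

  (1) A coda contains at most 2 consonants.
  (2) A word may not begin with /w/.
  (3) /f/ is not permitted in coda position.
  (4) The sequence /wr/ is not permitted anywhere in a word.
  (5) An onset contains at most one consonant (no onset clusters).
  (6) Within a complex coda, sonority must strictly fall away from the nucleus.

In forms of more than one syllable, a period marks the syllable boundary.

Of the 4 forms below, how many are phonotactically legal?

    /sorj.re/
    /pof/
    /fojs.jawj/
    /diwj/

/sorj.re/ — violates constraint 6: syllable 1 coda /rj/: /r/ (liquid, 4) → /j/ (glide, 5) does not fall → phonotactically illegal
/pof/ — violates constraint 3: syllable 1 coda contains /f/ → phonotactically illegal
/fojs.jawj/ — violates constraint 6: syllable 2 coda /wj/: /w/ (glide, 5) → /j/ (glide, 5) does not fall → phonotactically illegal
/diwj/ — violates constraint 6: syllable 1 coda /wj/: /w/ (glide, 5) → /j/ (glide, 5) does not fall → phonotactically illegal
No form is phonotactically legal → 0.

0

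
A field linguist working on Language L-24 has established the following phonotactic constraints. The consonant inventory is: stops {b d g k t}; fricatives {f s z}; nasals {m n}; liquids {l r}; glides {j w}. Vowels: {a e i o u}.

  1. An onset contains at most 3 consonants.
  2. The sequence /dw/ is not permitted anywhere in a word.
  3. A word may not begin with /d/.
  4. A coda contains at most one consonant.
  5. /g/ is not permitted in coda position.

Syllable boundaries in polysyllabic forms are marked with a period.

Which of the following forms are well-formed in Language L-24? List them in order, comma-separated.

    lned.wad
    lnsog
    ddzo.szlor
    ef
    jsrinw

lned.wad — violates constraint 2: contains banned sequence /dw/ → ill-formed
lnsog — violates constraint 5: syllable 1 coda contains /g/ → ill-formed
ddzo.szlor — violates constraint 3: word begins with /d/ → ill-formed
ef — σ1 onset /∅/, coda /f/ ok → well-formed
jsrinw — violates constraint 4: syllable 1 coda /nw/ has 2 consonants (> 1) → ill-formed

ef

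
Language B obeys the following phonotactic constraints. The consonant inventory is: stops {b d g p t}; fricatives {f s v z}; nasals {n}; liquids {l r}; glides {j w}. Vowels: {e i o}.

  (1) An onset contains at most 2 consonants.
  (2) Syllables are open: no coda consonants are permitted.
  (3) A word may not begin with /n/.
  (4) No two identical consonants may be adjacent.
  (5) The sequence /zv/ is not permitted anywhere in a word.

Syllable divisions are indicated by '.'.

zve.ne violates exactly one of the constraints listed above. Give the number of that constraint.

zve.ne: contains banned sequence /zv/.
This is a violation of constraint 5: "The sequence /zv/ is not permitted anywhere in a word."
The remaining constraints (1, 2, 3, 4) are satisfied.

5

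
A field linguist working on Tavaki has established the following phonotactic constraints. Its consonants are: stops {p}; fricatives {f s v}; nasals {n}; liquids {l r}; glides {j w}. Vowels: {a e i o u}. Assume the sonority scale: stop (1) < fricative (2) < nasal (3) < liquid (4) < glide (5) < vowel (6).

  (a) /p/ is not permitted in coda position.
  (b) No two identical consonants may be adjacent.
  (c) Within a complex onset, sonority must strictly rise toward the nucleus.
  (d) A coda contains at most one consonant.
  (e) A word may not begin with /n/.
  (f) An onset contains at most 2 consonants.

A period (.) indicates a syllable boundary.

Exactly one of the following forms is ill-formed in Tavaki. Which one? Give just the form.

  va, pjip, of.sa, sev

va — σ1 onset /v/, coda /∅/ ok → well-formed
pjip — violates constraint (a): syllable 1 coda contains /p/ → ill-formed
of.sa — σ1 onset /∅/, coda /f/ ok; σ2 onset /s/, coda /∅/ ok → well-formed
sev — σ1 onset /s/, coda /v/ ok → well-formed

pjip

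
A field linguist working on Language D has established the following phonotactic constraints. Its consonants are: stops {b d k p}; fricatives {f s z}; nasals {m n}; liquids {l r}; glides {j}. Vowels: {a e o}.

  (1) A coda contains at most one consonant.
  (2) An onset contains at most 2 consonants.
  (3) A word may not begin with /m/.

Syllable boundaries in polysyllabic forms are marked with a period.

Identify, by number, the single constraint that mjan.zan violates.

mjan.zan: word begins with /m/.
This is a violation of constraint 3: "A word may not begin with /m/."
The remaining constraints (1, 2) are satisfied.

3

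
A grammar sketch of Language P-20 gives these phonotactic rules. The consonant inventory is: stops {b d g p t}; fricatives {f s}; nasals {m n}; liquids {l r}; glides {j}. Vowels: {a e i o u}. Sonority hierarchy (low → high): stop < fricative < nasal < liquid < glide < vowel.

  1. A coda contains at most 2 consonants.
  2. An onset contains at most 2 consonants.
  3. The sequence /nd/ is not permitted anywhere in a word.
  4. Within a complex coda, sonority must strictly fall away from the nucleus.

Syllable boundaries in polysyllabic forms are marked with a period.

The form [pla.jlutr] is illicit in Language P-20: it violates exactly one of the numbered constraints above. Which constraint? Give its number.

[pla.jlutr]: syllable 2 coda /tr/: /t/ (stop, 1) → /r/ (liquid, 4) does not fall.
This is a violation of constraint 4: "Within a complex coda, sonority must strictly fall away from the nucleus."
The remaining constraints (1, 2, 3) are satisfied.

4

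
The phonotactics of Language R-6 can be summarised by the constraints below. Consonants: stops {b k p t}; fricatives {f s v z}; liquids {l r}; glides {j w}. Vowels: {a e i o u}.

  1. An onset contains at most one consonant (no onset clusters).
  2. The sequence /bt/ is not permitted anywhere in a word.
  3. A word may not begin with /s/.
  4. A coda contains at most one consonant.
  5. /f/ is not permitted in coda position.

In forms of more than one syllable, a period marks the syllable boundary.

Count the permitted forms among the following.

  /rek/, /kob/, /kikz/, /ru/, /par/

/rek/ — σ1 onset /r/, coda /k/ ok → permitted
/kob/ — σ1 onset /k/, coda /b/ ok → permitted
/kikz/ — violates constraint 4: syllable 1 coda /kz/ has 2 consonants (> 1) → not permitted
/ru/ — σ1 onset /r/, coda /∅/ ok → permitted
/par/ — σ1 onset /p/, coda /r/ ok → permitted
Permitted: /rek/, /kob/, /ru/, /par/ → 4.

4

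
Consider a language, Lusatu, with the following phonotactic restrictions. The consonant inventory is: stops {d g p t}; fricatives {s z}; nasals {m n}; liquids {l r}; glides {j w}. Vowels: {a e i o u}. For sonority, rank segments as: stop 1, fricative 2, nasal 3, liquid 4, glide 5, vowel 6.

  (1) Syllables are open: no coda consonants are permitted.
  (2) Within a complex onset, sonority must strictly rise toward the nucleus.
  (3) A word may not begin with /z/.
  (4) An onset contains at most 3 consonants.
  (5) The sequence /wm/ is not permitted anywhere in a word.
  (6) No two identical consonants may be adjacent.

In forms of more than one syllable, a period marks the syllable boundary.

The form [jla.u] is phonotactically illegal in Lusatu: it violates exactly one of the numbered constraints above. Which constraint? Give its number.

[jla.u]: syllable 1 onset /jl/: /j/ (glide, 5) → /l/ (liquid, 4) does not rise.
This is a violation of constraint 2: "Within a complex onset, sonority must strictly rise toward the nucleus."
The remaining constraints (1, 3, 4, 5, 6) are satisfied.

2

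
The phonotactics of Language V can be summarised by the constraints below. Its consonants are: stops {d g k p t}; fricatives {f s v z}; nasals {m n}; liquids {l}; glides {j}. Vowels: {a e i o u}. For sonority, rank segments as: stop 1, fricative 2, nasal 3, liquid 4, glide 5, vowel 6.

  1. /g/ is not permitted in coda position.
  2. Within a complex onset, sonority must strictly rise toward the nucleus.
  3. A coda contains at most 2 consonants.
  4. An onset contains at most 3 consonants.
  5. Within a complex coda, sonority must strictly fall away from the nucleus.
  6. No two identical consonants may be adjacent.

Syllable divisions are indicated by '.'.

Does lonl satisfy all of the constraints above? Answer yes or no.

no

lonl — violates constraint 5: syllable 1 coda /nl/: /n/ (nasal, 3) → /l/ (liquid, 4) does not fall → phonotactically illegal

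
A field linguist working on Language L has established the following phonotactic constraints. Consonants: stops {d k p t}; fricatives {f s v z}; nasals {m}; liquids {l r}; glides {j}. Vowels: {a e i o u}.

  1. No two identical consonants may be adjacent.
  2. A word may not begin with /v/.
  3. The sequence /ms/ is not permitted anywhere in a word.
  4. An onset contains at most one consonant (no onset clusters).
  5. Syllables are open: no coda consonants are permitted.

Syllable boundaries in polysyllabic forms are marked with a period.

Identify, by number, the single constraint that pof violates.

5

pof: syllable 1 coda /f/ has 1 consonant (> 0).
This is a violation of constraint 5: "Syllables are open: no coda consonants are permitted."
The remaining constraints (1, 2, 3, 4) are satisfied.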